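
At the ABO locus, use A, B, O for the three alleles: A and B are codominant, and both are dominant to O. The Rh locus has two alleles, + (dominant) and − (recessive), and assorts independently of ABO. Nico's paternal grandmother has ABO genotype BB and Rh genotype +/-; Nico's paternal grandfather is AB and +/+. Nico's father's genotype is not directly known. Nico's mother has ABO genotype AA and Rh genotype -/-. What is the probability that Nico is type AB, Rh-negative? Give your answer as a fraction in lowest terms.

3/16

Nico's father's ABO genotype from BB × AB: 1/2 AB, 1/2 BB.
Crossing each possibility with the mother AA and summing P(type AB): 1/2·1/2 + 1/2·1 = 3/4.
Similarly for Rh via the father's Rh distribution: P(Rh-) = 1/4.
Independent loci: 3/4 × 1/4 = 3/16.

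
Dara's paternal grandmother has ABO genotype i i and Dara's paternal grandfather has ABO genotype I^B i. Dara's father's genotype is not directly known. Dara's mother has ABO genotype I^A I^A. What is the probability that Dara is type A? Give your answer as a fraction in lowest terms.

3/4

Dara's father's ABO genotype from i i × I^B i: 1/2 I^B i, 1/2 i i.
Crossing each possibility with the mother I^A I^A and summing P(type A): 1/2·1/2 + 1/2·1 = 3/4.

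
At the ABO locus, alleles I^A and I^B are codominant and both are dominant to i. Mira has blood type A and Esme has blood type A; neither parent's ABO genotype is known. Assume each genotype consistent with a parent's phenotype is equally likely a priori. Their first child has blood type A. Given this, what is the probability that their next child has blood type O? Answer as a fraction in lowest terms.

Possible genotypes: Mira ∈ {I^A I^A, I^A i}; Esme ∈ {I^A I^A, I^A i}.
Weight each parental genotype pair by prior × P(type-A child):
  I^A I^A × I^A I^A: posterior weight 4/15; P(next child type O) = 0.
  I^A I^A × I^A i: posterior weight 4/15; P(next child type O) = 0.
  I^A i × I^A I^A: posterior weight 4/15; P(next child type O) = 0.
  I^A i × I^A i: posterior weight 1/5; P(next child type O) = 1/4.
Weighted sum = 1/20.

1/20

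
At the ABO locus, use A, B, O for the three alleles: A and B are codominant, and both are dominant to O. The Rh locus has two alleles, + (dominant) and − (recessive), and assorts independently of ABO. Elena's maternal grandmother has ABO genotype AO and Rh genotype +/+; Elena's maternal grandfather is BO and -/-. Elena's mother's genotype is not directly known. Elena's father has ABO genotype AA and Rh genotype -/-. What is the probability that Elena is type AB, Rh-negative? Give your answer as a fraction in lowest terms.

1/8

Elena's mother's ABO genotype from AO × BO: 1/4 AB, 1/4 AO, 1/4 BO, 1/4 OO.
Crossing each possibility with the father AA and summing P(type AB): 1/4·1/2 + 1/4·0 + 1/4·1/2 + 1/4·0 = 1/4.
Similarly for Rh via the mother's Rh distribution: P(Rh-) = 1/2.
Independent loci: 1/4 × 1/2 = 1/8.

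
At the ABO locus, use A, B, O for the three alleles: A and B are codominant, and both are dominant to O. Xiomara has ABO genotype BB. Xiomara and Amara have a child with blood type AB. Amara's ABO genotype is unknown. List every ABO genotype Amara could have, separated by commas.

AA, AB, AO

For each candidate genotype of Amara, check whether crossing it with BB can produce every observed child phenotype.
  AA → possible child types {AB} ✓
  AB → possible child types {B, AB} ✓
  AO → possible child types {B, AB} ✓
  BB → possible child types {B} ✗
  BO → possible child types {B} ✗
  OO → possible child types {B} ✗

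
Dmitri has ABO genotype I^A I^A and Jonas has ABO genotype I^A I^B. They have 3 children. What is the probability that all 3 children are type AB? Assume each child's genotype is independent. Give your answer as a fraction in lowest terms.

ABO cross I^A I^A × I^A I^B → 1/2 A, 1/2 AB.
So P(type AB) = 1/2 per child.
All 3 independent: (1/2)^3 = 1/8.

1/8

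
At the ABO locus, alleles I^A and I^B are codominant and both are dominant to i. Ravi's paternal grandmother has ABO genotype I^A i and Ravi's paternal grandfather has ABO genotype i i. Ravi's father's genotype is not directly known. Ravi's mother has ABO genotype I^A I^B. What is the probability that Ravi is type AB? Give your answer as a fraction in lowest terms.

1/8

Ravi's father's ABO genotype from I^A i × i i: 1/2 I^A i, 1/2 i i.
Crossing each possibility with the mother I^A I^B and summing P(type AB): 1/2·1/4 + 1/2·0 = 1/8.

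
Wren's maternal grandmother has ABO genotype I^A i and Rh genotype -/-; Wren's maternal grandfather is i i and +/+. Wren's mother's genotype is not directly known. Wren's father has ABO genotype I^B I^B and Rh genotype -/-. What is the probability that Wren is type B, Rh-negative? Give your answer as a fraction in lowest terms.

3/8

Wren's mother's ABO genotype from I^A i × i i: 1/2 I^A i, 1/2 i i.
Crossing each possibility with the father I^B I^B and summing P(type B): 1/2·1/2 + 1/2·1 = 3/4.
Similarly for Rh via the mother's Rh distribution: P(Rh-) = 1/2.
Independent loci: 3/4 × 1/2 = 3/8.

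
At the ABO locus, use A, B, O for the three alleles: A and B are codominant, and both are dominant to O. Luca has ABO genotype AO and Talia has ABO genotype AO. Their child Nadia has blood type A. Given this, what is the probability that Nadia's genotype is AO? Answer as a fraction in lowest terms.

Cross AO × AO → 1/4 AA, 1/2 AO, 1/4 OO.
Type-A genotypes among offspring: AA (1/4), AO (1/2); total 3/4.
P(AO | type A) = (1/2) / (3/4) = 2/3.

2/3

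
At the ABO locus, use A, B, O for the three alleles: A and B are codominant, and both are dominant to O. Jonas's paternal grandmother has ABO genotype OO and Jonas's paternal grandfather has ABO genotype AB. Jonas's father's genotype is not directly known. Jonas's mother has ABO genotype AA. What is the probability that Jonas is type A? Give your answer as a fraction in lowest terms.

3/4

Jonas's father's ABO genotype from OO × AB: 1/2 AO, 1/2 BO.
Crossing each possibility with the mother AA and summing P(type A): 1/2·1 + 1/2·1/2 = 3/4.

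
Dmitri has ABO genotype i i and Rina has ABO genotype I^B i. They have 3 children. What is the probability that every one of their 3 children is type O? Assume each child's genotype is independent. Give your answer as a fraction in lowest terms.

1/8

ABO cross i i × I^B i → 1/2 O, 1/2 B.
So P(type O) = 1/2 per child.
All 3 independent: (1/2)^3 = 1/8.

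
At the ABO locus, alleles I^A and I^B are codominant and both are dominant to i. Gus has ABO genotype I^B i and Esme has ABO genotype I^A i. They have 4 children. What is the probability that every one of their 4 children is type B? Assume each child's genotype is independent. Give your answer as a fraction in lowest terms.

ABO cross I^B i × I^A i → 1/4 O, 1/4 A, 1/4 B, 1/4 AB.
So P(type B) = 1/4 per child.
All 4 independent: (1/4)^4 = 1/256.

1/256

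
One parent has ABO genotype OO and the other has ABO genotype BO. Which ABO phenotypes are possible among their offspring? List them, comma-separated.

Gametes from OO × BO give offspring ABO genotypes BO, OO, i.e. phenotypes O, B.

O, B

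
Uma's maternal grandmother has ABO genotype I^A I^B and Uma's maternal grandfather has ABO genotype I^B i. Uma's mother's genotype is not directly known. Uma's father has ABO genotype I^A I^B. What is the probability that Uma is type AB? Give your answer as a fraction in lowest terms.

3/8

Uma's mother's ABO genotype from I^A I^B × I^B i: 1/4 I^A I^B, 1/4 I^A i, 1/4 I^B I^B, 1/4 I^B i.
Crossing each possibility with the father I^A I^B and summing P(type AB): 1/4·1/2 + 1/4·1/4 + 1/4·1/2 + 1/4·1/4 = 3/8.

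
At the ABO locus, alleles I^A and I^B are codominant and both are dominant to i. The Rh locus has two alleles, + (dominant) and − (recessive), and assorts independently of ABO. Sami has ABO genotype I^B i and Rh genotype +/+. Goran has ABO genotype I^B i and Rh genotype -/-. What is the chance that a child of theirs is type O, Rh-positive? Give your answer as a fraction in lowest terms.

ABO cross I^B i × I^B i → offspring phenotypes: 1/4 O, 3/4 B.
Rh cross +/+ × -/- → 1 Rh+.
Independent loci: P(type O, Rh-positive) = 1/4 × 1 = 1/4.

1/4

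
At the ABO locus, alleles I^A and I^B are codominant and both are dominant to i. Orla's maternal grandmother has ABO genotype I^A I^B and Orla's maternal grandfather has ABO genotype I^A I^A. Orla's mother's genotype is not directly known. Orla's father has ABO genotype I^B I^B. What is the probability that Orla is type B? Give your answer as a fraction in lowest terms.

Orla's mother's ABO genotype from I^A I^B × I^A I^A: 1/2 I^A I^A, 1/2 I^A I^B.
Crossing each possibility with the father I^B I^B and summing P(type B): 1/2·0 + 1/2·1/2 = 1/4.

1/4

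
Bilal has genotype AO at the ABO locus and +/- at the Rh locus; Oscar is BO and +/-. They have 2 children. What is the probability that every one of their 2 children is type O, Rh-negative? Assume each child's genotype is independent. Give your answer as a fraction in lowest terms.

ABO cross AO × BO → 1/4 O, 1/4 A, 1/4 B, 1/4 AB.
Rh cross +/- × +/- → 3/4 Rh+, 1/4 Rh-; so P(type O, Rh-negative) = 1/4 × 1/4 = 1/16 per child.
All 2 independent: (1/16)^2 = 1/256.

1/256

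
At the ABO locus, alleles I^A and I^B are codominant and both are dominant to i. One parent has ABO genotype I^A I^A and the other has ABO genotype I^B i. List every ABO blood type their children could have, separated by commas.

Gametes from I^A I^A × I^B i give offspring ABO genotypes I^A I^B, I^A i, i.e. phenotypes A, AB.

A, AB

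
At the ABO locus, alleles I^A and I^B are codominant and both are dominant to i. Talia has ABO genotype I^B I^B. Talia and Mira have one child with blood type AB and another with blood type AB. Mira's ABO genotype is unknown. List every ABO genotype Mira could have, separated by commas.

I^A I^A, I^A I^B, I^A i

For each candidate genotype of Mira, check whether crossing it with I^B I^B can produce every observed child phenotype.
  I^A I^A → possible child types {AB} ✓
  I^A I^B → possible child types {B, AB} ✓
  I^A i → possible child types {B, AB} ✓
  I^B I^B → possible child types {B} ✗
  I^B i → possible child types {B} ✗
  i i → possible child types {B} ✗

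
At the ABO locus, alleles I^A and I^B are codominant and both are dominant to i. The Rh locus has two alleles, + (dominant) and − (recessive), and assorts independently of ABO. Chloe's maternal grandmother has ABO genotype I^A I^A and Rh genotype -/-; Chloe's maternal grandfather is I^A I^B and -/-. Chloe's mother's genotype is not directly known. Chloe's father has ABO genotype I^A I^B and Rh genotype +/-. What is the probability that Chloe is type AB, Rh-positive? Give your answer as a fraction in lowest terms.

1/4

Chloe's mother's ABO genotype from I^A I^A × I^A I^B: 1/2 I^A I^A, 1/2 I^A I^B.
Crossing each possibility with the father I^A I^B and summing P(type AB): 1/2·1/2 + 1/2·1/2 = 1/2.
Similarly for Rh via the mother's Rh distribution: P(Rh+) = 1/2.
Independent loci: 1/2 × 1/2 = 1/4.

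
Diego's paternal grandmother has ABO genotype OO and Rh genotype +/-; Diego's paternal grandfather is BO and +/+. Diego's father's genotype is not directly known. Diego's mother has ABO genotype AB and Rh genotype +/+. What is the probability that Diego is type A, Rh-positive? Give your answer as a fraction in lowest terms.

Diego's father's ABO genotype from OO × BO: 1/2 BO, 1/2 OO.
Crossing each possibility with the mother AB and summing P(type A): 1/2·1/4 + 1/2·1/2 = 3/8.
Similarly for Rh via the father's Rh distribution: P(Rh+) = 1.
Independent loci: 3/8 × 1 = 3/8.

3/8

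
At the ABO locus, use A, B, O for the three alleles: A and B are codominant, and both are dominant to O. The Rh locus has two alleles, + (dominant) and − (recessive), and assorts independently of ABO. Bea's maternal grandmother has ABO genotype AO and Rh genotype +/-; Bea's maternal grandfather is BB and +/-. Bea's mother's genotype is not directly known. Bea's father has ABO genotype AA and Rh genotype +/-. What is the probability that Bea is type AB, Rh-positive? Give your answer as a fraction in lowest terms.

Bea's mother's ABO genotype from AO × BB: 1/2 AB, 1/2 BO.
Crossing each possibility with the father AA and summing P(type AB): 1/2·1/2 + 1/2·1/2 = 1/2.
Similarly for Rh via the mother's Rh distribution: P(Rh+) = 3/4.
Independent loci: 1/2 × 3/4 = 3/8.

3/8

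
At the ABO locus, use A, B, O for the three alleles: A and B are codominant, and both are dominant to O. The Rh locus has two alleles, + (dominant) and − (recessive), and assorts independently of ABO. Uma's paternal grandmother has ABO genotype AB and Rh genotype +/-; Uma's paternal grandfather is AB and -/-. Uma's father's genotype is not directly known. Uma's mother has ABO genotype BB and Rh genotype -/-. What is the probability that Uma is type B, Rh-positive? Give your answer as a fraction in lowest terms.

1/8

Uma's father's ABO genotype from AB × AB: 1/4 AA, 1/2 AB, 1/4 BB.
Crossing each possibility with the mother BB and summing P(type B): 1/4·0 + 1/2·1/2 + 1/4·1 = 1/2.
Similarly for Rh via the father's Rh distribution: P(Rh+) = 1/4.
Independent loci: 1/2 × 1/4 = 1/8.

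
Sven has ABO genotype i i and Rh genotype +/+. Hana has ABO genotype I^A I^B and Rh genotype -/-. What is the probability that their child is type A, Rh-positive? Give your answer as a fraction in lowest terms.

ABO cross i i × I^A I^B → offspring phenotypes: 1/2 A, 1/2 B.
Rh cross +/+ × -/- → 1 Rh+.
Independent loci: P(type A, Rh-positive) = 1/2 × 1 = 1/2.

1/2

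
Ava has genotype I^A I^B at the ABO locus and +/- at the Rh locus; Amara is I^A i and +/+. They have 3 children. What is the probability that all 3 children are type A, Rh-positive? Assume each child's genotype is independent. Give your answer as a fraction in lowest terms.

1/8

ABO cross I^A I^B × I^A i → 1/2 A, 1/4 B, 1/4 AB.
Rh cross +/- × +/+ → 1 Rh+; so P(type A, Rh-positive) = 1/2 × 1 = 1/2 per child.
All 3 independent: (1/2)^3 = 1/8.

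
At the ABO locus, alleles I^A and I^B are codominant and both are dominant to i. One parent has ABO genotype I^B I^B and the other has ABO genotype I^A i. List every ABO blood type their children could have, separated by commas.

Gametes from I^B I^B × I^A i give offspring ABO genotypes I^A I^B, I^B i, i.e. phenotypes B, AB.

B, AB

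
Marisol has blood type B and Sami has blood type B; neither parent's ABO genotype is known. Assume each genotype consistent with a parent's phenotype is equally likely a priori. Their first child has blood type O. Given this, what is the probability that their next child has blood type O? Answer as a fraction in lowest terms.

1/4

Possible genotypes: Marisol ∈ {I^B I^B, I^B i}; Sami ∈ {I^B I^B, I^B i}.
Weight each parental genotype pair by prior × P(type-O child):
  I^B i × I^B i: posterior weight 1; P(next child type O) = 1/4.
Weighted sum = 1/4.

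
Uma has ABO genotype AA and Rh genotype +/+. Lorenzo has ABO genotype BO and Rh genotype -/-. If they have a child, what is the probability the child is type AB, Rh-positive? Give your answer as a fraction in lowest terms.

ABO cross AA × BO → offspring phenotypes: 1/2 A, 1/2 AB.
Rh cross +/+ × -/- → 1 Rh+.
Independent loci: P(type AB, Rh-positive) = 1/2 × 1 = 1/2.

1/2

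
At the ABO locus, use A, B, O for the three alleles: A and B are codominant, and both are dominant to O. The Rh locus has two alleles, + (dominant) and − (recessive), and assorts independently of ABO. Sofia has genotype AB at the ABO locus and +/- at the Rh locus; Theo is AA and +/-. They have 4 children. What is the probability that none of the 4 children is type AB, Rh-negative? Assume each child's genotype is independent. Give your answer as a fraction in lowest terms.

ABO cross AB × AA → 1/2 A, 1/2 AB.
Rh cross +/- × +/- → 3/4 Rh+, 1/4 Rh-; so P(type AB, Rh-negative) = 1/2 × 1/4 = 1/8 per child.
P(not type AB, Rh-negative) = 7/8 for one child; (7/8)^4 = 2401/4096.

2401/4096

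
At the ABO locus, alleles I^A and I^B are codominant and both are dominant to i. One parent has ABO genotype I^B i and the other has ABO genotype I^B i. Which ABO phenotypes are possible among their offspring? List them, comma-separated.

Gametes from I^B i × I^B i give offspring ABO genotypes I^B I^B, I^B i, i i, i.e. phenotypes O, B.

O, B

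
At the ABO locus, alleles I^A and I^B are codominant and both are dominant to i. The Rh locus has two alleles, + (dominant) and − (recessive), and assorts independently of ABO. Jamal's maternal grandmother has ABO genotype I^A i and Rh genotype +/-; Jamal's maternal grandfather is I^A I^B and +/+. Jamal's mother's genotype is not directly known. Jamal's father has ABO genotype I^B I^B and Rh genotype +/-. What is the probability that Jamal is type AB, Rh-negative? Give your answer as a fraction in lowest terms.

1/16

Jamal's mother's ABO genotype from I^A i × I^A I^B: 1/4 I^A I^A, 1/4 I^A I^B, 1/4 I^A i, 1/4 I^B i.
Crossing each possibility with the father I^B I^B and summing P(type AB): 1/4·1 + 1/4·1/2 + 1/4·1/2 + 1/4·0 = 1/2.
Similarly for Rh via the mother's Rh distribution: P(Rh-) = 1/8.
Independent loci: 1/2 × 1/8 = 1/16.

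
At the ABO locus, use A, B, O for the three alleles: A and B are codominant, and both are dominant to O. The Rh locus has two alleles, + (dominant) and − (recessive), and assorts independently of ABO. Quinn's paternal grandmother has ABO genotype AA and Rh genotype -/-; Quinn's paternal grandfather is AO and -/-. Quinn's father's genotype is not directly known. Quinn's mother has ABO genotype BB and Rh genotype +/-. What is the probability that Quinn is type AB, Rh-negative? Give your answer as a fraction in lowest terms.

Quinn's father's ABO genotype from AA × AO: 1/2 AA, 1/2 AO.
Crossing each possibility with the mother BB and summing P(type AB): 1/2·1 + 1/2·1/2 = 3/4.
Similarly for Rh via the father's Rh distribution: P(Rh-) = 1/2.
Independent loci: 3/4 × 1/2 = 3/8.

3/8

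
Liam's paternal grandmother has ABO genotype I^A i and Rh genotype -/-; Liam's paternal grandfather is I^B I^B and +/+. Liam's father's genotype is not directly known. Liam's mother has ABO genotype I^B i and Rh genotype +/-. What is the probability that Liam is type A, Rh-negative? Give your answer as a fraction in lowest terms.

Liam's father's ABO genotype from I^A i × I^B I^B: 1/2 I^A I^B, 1/2 I^B i.
Crossing each possibility with the mother I^B i and summing P(type A): 1/2·1/4 + 1/2·0 = 1/8.
Similarly for Rh via the father's Rh distribution: P(Rh-) = 1/4.
Independent loci: 1/8 × 1/4 = 1/32.

1/32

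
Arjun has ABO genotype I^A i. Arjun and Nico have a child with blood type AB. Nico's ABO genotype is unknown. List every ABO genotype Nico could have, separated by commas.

I^A I^B, I^B I^B, I^B i

For each candidate genotype of Nico, check whether crossing it with I^A i can produce every observed child phenotype.
  I^A I^A → possible child types {A} ✗
  I^A I^B → possible child types {A, B, AB} ✓
  I^A i → possible child types {O, A} ✗
  I^B I^B → possible child types {B, AB} ✓
  I^B i → possible child types {O, A, B, AB} ✓
  i i → possible child types {O, A} ✗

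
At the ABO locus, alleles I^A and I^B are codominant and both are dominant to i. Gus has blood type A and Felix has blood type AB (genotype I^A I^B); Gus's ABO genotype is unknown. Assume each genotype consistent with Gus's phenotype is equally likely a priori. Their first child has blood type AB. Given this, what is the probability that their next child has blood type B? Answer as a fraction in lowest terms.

1/12

Possible genotypes: Gus ∈ {I^A I^A, I^A i}; Felix ∈ {I^A I^B}.
Weight each parental genotype pair by prior × P(type-AB child):
  I^A I^A × I^A I^B: posterior weight 2/3; P(next child type B) = 0.
  I^A i × I^A I^B: posterior weight 1/3; P(next child type B) = 1/4.
Weighted sum = 1/12.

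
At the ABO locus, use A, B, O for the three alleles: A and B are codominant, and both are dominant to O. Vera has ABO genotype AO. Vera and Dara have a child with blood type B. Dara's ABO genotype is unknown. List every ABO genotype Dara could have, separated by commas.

AB, BB, BO

For each candidate genotype of Dara, check whether crossing it with AO can produce every observed child phenotype.
  AA → possible child types {A} ✗
  AB → possible child types {A, B, AB} ✓
  AO → possible child types {O, A} ✗
  BB → possible child types {B, AB} ✓
  BO → possible child types {O, A, B, AB} ✓
  OO → possible child types {O, A} ✗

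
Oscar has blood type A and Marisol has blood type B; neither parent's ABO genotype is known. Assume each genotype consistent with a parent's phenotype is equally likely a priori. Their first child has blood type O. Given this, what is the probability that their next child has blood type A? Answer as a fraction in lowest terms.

Possible genotypes: Oscar ∈ {I^A I^A, I^A i}; Marisol ∈ {I^B I^B, I^B i}.
Weight each parental genotype pair by prior × P(type-O child):
  I^A i × I^B i: posterior weight 1; P(next child type A) = 1/4.
Weighted sum = 1/4.

1/4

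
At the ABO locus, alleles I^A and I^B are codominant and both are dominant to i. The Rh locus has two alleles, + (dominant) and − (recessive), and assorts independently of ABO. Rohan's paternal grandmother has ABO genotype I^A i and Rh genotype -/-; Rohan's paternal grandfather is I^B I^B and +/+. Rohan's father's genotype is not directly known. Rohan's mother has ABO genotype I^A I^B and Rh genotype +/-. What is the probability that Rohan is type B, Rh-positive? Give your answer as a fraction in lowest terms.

Rohan's father's ABO genotype from I^A i × I^B I^B: 1/2 I^A I^B, 1/2 I^B i.
Crossing each possibility with the mother I^A I^B and summing P(type B): 1/2·1/4 + 1/2·1/2 = 3/8.
Similarly for Rh via the father's Rh distribution: P(Rh+) = 3/4.
Independent loci: 3/8 × 3/4 = 9/32.

9/32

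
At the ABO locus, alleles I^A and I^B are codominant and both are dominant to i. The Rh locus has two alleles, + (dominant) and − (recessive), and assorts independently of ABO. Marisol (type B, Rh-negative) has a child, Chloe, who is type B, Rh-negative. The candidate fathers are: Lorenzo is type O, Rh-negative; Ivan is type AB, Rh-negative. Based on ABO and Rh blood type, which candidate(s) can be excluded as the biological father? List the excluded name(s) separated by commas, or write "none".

none

A candidate is excluded only if no genotype consistent with his phenotype could produce a type B, Rh-negative child with a type B, Rh-negative mother.
Every candidate has at least one consistent genotype combination, so none can be excluded.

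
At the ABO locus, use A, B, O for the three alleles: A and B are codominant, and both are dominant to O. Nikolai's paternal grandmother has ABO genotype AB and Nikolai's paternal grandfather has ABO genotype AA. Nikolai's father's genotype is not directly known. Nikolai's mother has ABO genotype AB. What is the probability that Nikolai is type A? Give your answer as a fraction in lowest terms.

Nikolai's father's ABO genotype from AB × AA: 1/2 AA, 1/2 AB.
Crossing each possibility with the mother AB and summing P(type A): 1/2·1/2 + 1/2·1/4 = 3/8.

3/8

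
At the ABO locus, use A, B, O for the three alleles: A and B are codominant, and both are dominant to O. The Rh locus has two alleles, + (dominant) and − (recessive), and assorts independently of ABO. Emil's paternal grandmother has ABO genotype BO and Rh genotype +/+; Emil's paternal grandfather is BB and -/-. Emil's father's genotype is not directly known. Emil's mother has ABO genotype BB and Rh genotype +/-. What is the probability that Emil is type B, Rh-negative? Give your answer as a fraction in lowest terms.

1/4

Emil's father's ABO genotype from BO × BB: 1/2 BB, 1/2 BO.
Crossing each possibility with the mother BB and summing P(type B): 1/2·1 + 1/2·1 = 1.
Similarly for Rh via the father's Rh distribution: P(Rh-) = 1/4.
Independent loci: 1 × 1/4 = 1/4.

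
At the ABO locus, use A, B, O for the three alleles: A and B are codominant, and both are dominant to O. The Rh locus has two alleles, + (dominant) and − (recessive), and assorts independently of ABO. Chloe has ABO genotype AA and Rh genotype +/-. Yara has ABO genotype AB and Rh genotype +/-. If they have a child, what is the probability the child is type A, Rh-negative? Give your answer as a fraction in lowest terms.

1/8

ABO cross AA × AB → offspring phenotypes: 1/2 A, 1/2 AB.
Rh cross +/- × +/- → 3/4 Rh+, 1/4 Rh-.
Independent loci: P(type A, Rh-negative) = 1/2 × 1/4 = 1/8.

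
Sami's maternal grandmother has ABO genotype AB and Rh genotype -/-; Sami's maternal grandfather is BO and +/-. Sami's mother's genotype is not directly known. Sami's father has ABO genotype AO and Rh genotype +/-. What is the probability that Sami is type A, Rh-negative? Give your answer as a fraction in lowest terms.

9/64

Sami's mother's ABO genotype from AB × BO: 1/4 AB, 1/4 AO, 1/4 BB, 1/4 BO.
Crossing each possibility with the father AO and summing P(type A): 1/4·1/2 + 1/4·3/4 + 1/4·0 + 1/4·1/4 = 3/8.
Similarly for Rh via the mother's Rh distribution: P(Rh-) = 3/8.
Independent loci: 3/8 × 3/8 = 9/64.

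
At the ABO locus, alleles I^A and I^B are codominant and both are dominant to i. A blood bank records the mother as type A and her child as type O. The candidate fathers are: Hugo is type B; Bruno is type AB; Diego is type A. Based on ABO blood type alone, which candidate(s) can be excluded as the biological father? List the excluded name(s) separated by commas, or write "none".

A candidate is excluded only if no genotype consistent with his phenotype could produce a type O child with a type A mother.
Bruno (type AB): no genotype consistent with that phenotype can produce a type-O child with a type-A mother.

Bruno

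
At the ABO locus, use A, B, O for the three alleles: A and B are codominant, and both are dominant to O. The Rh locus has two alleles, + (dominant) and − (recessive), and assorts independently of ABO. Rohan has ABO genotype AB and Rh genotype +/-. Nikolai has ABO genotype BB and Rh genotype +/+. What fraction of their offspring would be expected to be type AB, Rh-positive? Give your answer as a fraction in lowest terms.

1/2

ABO cross AB × BB → offspring phenotypes: 1/2 B, 1/2 AB.
Rh cross +/- × +/+ → 1 Rh+.
Independent loci: P(type AB, Rh-positive) = 1/2 × 1 = 1/2.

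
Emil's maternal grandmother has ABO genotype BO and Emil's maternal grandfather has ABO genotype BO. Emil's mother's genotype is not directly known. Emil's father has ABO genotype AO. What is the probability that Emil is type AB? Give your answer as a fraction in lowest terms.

Emil's mother's ABO genotype from BO × BO: 1/4 BB, 1/2 BO, 1/4 OO.
Crossing each possibility with the father AO and summing P(type AB): 1/4·1/2 + 1/2·1/4 + 1/4·0 = 1/4.

1/4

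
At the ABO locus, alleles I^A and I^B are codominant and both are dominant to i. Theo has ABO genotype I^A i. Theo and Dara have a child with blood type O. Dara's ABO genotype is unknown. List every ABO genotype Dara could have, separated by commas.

I^A i, I^B i, i i

For each candidate genotype of Dara, check whether crossing it with I^A i can produce every observed child phenotype.
  I^A I^A → possible child types {A} ✗
  I^A I^B → possible child types {A, B, AB} ✗
  I^A i → possible child types {O, A} ✓
  I^B I^B → possible child types {B, AB} ✗
  I^B i → possible child types {O, A, B, AB} ✓
  i i → possible child types {O, A} ✓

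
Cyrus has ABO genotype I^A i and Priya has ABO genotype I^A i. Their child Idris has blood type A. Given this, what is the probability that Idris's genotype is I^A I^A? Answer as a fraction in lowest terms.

1/3

Cross I^A i × I^A i → 1/4 I^A I^A, 1/2 I^A i, 1/4 i i.
Type-A genotypes among offspring: I^A I^A (1/4), I^A i (1/2); total 3/4.
P(I^A I^A | type A) = (1/4) / (3/4) = 1/3.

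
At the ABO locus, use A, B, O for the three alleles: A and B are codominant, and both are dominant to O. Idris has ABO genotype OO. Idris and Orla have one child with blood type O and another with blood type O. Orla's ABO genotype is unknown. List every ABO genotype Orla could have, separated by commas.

AO, BO, OO

For each candidate genotype of Orla, check whether crossing it with OO can produce every observed child phenotype.
  AA → possible child types {A} ✗
  AB → possible child types {A, B} ✗
  AO → possible child types {O, A} ✓
  BB → possible child types {B} ✗
  BO → possible child types {O, B} ✓
  OO → possible child types {O} ✓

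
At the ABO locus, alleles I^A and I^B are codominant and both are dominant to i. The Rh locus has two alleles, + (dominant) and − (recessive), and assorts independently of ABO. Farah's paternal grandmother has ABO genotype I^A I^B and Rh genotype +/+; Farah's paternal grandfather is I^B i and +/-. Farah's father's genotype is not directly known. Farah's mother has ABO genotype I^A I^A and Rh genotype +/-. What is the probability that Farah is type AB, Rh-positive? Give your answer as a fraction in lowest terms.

7/16

Farah's father's ABO genotype from I^A I^B × I^B i: 1/4 I^A I^B, 1/4 I^A i, 1/4 I^B I^B, 1/4 I^B i.
Crossing each possibility with the mother I^A I^A and summing P(type AB): 1/4·1/2 + 1/4·0 + 1/4·1 + 1/4·1/2 = 1/2.
Similarly for Rh via the father's Rh distribution: P(Rh+) = 7/8.
Independent loci: 1/2 × 7/8 = 7/16.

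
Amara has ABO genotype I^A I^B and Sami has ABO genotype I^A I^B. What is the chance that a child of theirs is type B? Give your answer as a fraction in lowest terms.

ABO cross I^A I^B × I^A I^B → offspring phenotypes: 1/4 A, 1/4 B, 1/2 AB.
So P(type B) = 1/4.

1/4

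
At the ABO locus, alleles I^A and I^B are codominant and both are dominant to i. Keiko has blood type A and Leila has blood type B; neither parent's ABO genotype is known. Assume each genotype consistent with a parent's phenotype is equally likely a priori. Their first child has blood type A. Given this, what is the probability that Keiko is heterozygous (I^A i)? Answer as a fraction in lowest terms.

1/3

Possible genotypes: Keiko ∈ {I^A I^A, I^A i}; Leila ∈ {I^B I^B, I^B i}.
Weight each parental genotype pair by prior × P(type-A child):
  I^A I^A × I^B i: posterior weight 2/3.
  I^A i × I^B i: posterior weight 1/3.
Sum the posterior weight over pairs where Keiko is I^A i: 1/3.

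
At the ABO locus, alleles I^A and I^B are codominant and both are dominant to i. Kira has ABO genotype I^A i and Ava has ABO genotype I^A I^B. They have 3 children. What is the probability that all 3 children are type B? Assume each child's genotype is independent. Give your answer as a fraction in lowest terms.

1/64

ABO cross I^A i × I^A I^B → 1/2 A, 1/4 B, 1/4 AB.
So P(type B) = 1/4 per child.
All 3 independent: (1/4)^3 = 1/64.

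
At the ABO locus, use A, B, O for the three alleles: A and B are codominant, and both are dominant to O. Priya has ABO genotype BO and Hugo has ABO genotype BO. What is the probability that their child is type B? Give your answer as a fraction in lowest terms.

ABO cross BO × BO → offspring phenotypes: 1/4 O, 3/4 B.
So P(type B) = 3/4.

3/4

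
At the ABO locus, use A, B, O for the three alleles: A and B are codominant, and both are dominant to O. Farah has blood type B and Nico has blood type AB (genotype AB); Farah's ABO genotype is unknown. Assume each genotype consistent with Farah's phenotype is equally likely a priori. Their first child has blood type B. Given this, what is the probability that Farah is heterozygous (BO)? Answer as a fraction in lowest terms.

1/2

Possible genotypes: Farah ∈ {BB, BO}; Nico ∈ {AB}.
Weight each parental genotype pair by prior × P(type-B child):
  BB × AB: posterior weight 1/2.
  BO × AB: posterior weight 1/2.
Sum the posterior weight over pairs where Farah is BO: 1/2.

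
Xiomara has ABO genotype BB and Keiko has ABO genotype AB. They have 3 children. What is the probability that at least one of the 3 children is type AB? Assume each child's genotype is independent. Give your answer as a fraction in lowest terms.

7/8

ABO cross BB × AB → 1/2 B, 1/2 AB.
So P(type AB) = 1/2 per child.
P(none) = (1/2)^3 = 1/8; P(at least one) = 1 − 1/8 = 7/8.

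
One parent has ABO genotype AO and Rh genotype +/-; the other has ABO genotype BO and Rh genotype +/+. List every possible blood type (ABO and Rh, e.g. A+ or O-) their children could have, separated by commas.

O+, A+, B+, AB+

Gametes from AO × BO give offspring ABO genotypes AB, AO, BO, OO, i.e. phenotypes O, A, B, AB.
Rh cross +/- × +/+ → phenotypes Rh+.
Combining independently: O+, A+, B+, AB+.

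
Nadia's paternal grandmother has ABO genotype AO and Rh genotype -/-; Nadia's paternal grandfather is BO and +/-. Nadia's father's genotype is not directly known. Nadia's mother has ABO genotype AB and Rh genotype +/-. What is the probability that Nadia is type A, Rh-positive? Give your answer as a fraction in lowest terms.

Nadia's father's ABO genotype from AO × BO: 1/4 AB, 1/4 AO, 1/4 BO, 1/4 OO.
Crossing each possibility with the mother AB and summing P(type A): 1/4·1/4 + 1/4·1/2 + 1/4·1/4 + 1/4·1/2 = 3/8.
Similarly for Rh via the father's Rh distribution: P(Rh+) = 5/8.
Independent loci: 3/8 × 5/8 = 15/64.

15/64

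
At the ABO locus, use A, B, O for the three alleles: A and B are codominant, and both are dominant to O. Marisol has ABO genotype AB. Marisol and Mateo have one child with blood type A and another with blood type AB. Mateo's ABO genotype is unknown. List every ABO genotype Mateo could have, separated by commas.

For each candidate genotype of Mateo, check whether crossing it with AB can produce every observed child phenotype.
  AA → possible child types {A, AB} ✓
  AB → possible child types {A, B, AB} ✓
  AO → possible child types {A, B, AB} ✓
  BB → possible child types {B, AB} ✗
  BO → possible child types {A, B, AB} ✓
  OO → possible child types {A, B} ✗

AA, AB, AO, BO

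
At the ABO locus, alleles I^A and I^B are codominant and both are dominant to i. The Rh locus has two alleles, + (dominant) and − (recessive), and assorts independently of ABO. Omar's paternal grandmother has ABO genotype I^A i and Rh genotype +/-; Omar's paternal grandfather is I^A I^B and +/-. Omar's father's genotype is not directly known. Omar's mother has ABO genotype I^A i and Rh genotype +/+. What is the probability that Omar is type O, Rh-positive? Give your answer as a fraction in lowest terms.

Omar's father's ABO genotype from I^A i × I^A I^B: 1/4 I^A I^A, 1/4 I^A I^B, 1/4 I^A i, 1/4 I^B i.
Crossing each possibility with the mother I^A i and summing P(type O): 1/4·0 + 1/4·0 + 1/4·1/4 + 1/4·1/4 = 1/8.
Similarly for Rh via the father's Rh distribution: P(Rh+) = 1.
Independent loci: 1/8 × 1 = 1/8.

1/8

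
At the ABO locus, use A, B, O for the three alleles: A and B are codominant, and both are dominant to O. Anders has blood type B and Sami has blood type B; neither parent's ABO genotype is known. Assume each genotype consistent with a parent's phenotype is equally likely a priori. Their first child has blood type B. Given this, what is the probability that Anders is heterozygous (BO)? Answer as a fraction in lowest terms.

7/15

Possible genotypes: Anders ∈ {BB, BO}; Sami ∈ {BB, BO}.
Weight each parental genotype pair by prior × P(type-B child):
  BB × BB: posterior weight 4/15.
  BB × BO: posterior weight 4/15.
  BO × BB: posterior weight 4/15.
  BO × BO: posterior weight 1/5.
Sum the posterior weight over pairs where Anders is BO: 7/15.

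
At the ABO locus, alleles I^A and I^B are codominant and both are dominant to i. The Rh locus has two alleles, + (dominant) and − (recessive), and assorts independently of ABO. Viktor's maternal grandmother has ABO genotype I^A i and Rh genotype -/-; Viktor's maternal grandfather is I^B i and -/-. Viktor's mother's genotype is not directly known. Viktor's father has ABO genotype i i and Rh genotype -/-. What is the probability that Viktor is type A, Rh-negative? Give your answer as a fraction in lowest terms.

1/4

Viktor's mother's ABO genotype from I^A i × I^B i: 1/4 I^A I^B, 1/4 I^A i, 1/4 I^B i, 1/4 i i.
Crossing each possibility with the father i i and summing P(type A): 1/4·1/2 + 1/4·1/2 + 1/4·0 + 1/4·0 = 1/4.
Similarly for Rh via the mother's Rh distribution: P(Rh-) = 1.
Independent loci: 1/4 × 1 = 1/4.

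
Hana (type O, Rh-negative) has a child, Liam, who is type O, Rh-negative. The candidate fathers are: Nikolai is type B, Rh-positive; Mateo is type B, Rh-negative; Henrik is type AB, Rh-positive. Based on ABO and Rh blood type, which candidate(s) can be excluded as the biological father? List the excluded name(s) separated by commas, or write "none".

A candidate is excluded only if no genotype consistent with his phenotype could produce a type O, Rh-negative child with a type O, Rh-negative mother.
Henrik (type AB, Rh+): no genotype consistent with that phenotype can produce a type-O Rh- child with a type-O mother.

Henrik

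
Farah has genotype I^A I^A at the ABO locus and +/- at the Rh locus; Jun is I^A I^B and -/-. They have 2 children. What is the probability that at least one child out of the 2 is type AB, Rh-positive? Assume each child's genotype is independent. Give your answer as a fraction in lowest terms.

ABO cross I^A I^A × I^A I^B → 1/2 A, 1/2 AB.
Rh cross +/- × -/- → 1/2 Rh+, 1/2 Rh-; so P(type AB, Rh-positive) = 1/2 × 1/2 = 1/4 per child.
P(none) = (3/4)^2 = 9/16; P(at least one) = 1 − 9/16 = 7/16.

7/16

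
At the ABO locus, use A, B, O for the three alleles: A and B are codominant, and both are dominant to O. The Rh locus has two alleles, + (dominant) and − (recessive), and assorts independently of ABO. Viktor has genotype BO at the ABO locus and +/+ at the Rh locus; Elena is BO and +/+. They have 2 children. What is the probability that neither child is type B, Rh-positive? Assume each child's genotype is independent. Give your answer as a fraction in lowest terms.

1/16

ABO cross BO × BO → 1/4 O, 3/4 B.
Rh cross +/+ × +/+ → 1 Rh+; so P(type B, Rh-positive) = 3/4 × 1 = 3/4 per child.
P(not type B, Rh-positive) = 1/4 for one child; (1/4)^2 = 1/16.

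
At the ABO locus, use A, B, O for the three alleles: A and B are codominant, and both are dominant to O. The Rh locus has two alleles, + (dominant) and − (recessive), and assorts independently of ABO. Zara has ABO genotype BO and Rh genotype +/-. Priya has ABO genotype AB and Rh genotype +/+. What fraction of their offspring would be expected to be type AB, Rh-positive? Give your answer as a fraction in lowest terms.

1/4

ABO cross BO × AB → offspring phenotypes: 1/4 A, 1/2 B, 1/4 AB.
Rh cross +/- × +/+ → 1 Rh+.
Independent loci: P(type AB, Rh-positive) = 1/4 × 1 = 1/4.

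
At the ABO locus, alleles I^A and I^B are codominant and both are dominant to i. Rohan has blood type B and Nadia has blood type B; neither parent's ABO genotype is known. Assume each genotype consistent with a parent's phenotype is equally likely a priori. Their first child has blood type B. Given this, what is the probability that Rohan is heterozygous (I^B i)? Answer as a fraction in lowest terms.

7/15

Possible genotypes: Rohan ∈ {I^B I^B, I^B i}; Nadia ∈ {I^B I^B, I^B i}.
Weight each parental genotype pair by prior × P(type-B child):
  I^B I^B × I^B I^B: posterior weight 4/15.
  I^B I^B × I^B i: posterior weight 4/15.
  I^B i × I^B I^B: posterior weight 4/15.
  I^B i × I^B i: posterior weight 1/5.
Sum the posterior weight over pairs where Rohan is I^B i: 7/15.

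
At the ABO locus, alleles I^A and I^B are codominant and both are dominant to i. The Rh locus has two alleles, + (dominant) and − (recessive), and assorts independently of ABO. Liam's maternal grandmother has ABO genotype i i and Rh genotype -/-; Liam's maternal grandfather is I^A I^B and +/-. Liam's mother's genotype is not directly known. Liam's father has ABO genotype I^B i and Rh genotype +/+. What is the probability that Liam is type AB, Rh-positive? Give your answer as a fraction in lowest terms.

Liam's mother's ABO genotype from i i × I^A I^B: 1/2 I^A i, 1/2 I^B i.
Crossing each possibility with the father I^B i and summing P(type AB): 1/2·1/4 + 1/2·0 = 1/8.
Similarly for Rh via the mother's Rh distribution: P(Rh+) = 1.
Independent loci: 1/8 × 1 = 1/8.

1/8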